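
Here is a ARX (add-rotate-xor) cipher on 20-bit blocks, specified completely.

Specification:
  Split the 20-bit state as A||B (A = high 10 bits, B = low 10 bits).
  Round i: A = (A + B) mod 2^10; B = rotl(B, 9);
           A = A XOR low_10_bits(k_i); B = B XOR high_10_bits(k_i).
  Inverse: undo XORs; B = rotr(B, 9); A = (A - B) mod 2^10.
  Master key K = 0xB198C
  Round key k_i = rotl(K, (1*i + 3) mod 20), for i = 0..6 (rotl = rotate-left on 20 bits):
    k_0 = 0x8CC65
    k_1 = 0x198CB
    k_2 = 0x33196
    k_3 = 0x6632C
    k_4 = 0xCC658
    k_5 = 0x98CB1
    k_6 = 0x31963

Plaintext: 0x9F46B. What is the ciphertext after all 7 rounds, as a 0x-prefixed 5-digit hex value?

s_0 = plaintext = 0x9F46B
s_1 = Round(s_0, k_0) = 0xA3406
s_2 = Round(s_1, k_1) = 0x96065
s_3 = Round(s_2, k_2) = 0xCAEFE
s_4 = Round(s_3, k_3) = 0x414E7
s_5 = Round(s_4, k_4) = 0xED142
s_6 = Round(s_5, k_5) = 0x11EC2
s_7 = Round(s_6, k_6) = 0x9A9A7

0x9A9A7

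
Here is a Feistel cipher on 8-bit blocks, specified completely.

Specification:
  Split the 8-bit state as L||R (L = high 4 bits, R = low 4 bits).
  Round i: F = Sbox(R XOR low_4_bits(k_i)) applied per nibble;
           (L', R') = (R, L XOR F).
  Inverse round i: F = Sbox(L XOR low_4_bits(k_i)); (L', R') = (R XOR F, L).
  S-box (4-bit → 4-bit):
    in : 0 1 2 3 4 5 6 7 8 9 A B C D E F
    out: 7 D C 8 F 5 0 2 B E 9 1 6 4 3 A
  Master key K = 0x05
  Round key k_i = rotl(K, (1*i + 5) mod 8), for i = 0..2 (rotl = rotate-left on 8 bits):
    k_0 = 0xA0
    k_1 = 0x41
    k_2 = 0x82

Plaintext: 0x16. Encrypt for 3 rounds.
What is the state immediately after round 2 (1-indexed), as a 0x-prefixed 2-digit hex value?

0x11

s_0 = plaintext = 0x16
s_1 = Round(s_0, k_0) = 0x61
s_2 = Round(s_1, k_1) = 0x11
s_3 = Round(s_2, k_2) = 0x19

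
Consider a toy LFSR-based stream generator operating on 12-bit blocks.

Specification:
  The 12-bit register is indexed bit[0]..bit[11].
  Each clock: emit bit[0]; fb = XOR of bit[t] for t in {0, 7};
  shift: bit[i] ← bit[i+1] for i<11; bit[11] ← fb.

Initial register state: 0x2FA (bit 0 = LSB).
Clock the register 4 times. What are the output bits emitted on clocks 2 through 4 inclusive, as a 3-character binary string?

101

reg_0 = 0x2FA
clock 1: out=0, reg = 0x97D
clock 2: out=1, reg = 0xCBE
clock 3: out=0, reg = 0xE5F
clock 4: out=1, reg = 0xF2F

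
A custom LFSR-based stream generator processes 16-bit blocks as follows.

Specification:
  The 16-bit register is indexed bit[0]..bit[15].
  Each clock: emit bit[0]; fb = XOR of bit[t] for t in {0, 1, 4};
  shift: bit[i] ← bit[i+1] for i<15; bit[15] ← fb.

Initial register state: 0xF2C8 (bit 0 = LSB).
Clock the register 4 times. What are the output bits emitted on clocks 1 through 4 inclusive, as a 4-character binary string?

reg_0 = 0xF2C8
clock 1: out=0, reg = 0x7964
clock 2: out=0, reg = 0x3CB2
clock 3: out=0, reg = 0x1E59
clock 4: out=1, reg = 0x0F2C

0001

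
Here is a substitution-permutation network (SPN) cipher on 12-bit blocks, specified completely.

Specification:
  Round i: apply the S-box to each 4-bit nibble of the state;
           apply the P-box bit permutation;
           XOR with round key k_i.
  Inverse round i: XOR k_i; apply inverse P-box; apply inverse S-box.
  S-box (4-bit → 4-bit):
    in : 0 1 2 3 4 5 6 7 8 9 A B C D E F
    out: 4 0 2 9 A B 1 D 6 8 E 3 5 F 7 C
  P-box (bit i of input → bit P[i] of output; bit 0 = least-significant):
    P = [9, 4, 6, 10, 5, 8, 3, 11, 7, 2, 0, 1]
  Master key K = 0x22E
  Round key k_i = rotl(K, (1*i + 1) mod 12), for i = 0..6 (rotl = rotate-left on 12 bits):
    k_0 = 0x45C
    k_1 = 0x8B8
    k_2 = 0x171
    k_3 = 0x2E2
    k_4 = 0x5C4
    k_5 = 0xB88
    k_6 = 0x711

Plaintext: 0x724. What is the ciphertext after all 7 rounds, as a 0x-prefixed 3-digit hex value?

0x20F

s_0 = plaintext = 0x724
s_1 = Round(s_0, k_0) = 0x1CF
s_2 = Round(s_1, k_1) = 0xCD0
s_3 = Round(s_2, k_2) = 0x898
s_4 = Round(s_3, k_3) = 0xAB7
s_5 = Round(s_4, k_4) = 0x2A3
s_6 = Round(s_5, k_5) = 0x484
s_7 = Round(s_6, k_6) = 0x20F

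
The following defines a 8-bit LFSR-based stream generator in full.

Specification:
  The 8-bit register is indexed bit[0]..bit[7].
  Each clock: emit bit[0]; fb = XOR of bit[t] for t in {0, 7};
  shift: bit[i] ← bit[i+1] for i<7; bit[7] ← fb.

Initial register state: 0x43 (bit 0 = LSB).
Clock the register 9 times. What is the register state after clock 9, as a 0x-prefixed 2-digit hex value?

0x60

reg_0 = 0x43
clock 1: out=1, reg = 0xA1
clock 2: out=1, reg = 0x50
clock 3: out=0, reg = 0x28
clock 4: out=0, reg = 0x14
clock 5: out=0, reg = 0x0A
clock 6: out=0, reg = 0x05
clock 7: out=1, reg = 0x82
clock 8: out=0, reg = 0xC1
clock 9: out=1, reg = 0x60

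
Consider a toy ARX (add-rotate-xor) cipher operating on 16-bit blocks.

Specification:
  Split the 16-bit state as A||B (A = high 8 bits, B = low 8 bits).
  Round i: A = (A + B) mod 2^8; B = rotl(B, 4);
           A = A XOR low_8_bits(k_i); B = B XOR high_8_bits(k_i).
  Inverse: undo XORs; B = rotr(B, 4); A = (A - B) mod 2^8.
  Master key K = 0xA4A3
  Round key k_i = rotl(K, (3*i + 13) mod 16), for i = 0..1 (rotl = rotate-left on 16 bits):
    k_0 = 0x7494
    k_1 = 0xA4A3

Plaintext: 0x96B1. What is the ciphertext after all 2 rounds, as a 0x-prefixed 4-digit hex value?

0xE152

s_0 = plaintext = 0x96B1
s_1 = Round(s_0, k_0) = 0xD36F
s_2 = Round(s_1, k_1) = 0xE152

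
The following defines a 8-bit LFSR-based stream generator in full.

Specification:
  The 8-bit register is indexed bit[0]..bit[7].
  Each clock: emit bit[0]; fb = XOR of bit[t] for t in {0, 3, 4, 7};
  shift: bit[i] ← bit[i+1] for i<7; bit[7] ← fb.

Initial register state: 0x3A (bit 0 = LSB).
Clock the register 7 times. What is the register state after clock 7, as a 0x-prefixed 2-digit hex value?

0x94

reg_0 = 0x3A
clock 1: out=0, reg = 0x1D
clock 2: out=1, reg = 0x8E
clock 3: out=0, reg = 0x47
clock 4: out=1, reg = 0xA3
clock 5: out=1, reg = 0x51
clock 6: out=1, reg = 0x28
clock 7: out=0, reg = 0x94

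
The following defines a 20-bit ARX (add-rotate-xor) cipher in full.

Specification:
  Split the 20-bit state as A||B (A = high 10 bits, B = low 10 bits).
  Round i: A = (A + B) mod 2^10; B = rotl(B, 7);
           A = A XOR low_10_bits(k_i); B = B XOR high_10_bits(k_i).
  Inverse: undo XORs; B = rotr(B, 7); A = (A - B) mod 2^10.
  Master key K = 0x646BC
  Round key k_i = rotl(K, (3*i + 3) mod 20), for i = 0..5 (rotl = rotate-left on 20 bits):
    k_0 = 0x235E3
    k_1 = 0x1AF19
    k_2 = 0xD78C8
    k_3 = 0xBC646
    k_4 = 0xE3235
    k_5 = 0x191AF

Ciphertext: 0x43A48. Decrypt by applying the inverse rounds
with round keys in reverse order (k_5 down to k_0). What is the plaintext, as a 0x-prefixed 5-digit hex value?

s_0 = ciphertext = 0x43A48
s_1 = InvRound(s_0, k_5) = 0xCF564
s_2 = InvRound(s_1, k_4) = 0x70F45
s_3 = InvRound(s_2, k_3) = 0x789A3
s_4 = InvRound(s_3, k_2) = 0x4F7ED
s_5 = InvRound(s_4, k_1) = 0x7B437
s_6 = InvRound(s_5, k_0) = 0x8F5D1

0x8F5D1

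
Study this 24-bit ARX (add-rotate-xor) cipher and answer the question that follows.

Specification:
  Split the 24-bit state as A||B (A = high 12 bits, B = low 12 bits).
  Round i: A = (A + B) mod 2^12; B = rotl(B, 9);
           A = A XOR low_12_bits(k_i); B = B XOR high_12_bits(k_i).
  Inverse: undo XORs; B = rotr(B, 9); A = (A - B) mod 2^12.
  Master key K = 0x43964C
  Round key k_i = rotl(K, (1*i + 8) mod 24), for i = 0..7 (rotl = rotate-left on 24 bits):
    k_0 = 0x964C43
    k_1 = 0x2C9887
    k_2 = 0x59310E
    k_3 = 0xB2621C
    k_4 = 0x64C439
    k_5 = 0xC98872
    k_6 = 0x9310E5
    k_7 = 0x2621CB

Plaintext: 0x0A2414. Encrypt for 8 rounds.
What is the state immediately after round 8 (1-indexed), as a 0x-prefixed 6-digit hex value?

0x77E5FA

s_0 = plaintext = 0x0A2414
s_1 = Round(s_0, k_0) = 0x8F51E6
s_2 = Round(s_1, k_1) = 0x25CEF5
s_3 = Round(s_2, k_2) = 0x05FE4D
s_4 = Round(s_3, k_3) = 0xCB00EF
s_5 = Round(s_4, k_4) = 0x9A6851
s_6 = Round(s_5, k_5) = 0x985F92
s_7 = Round(s_6, k_6) = 0x9F2CC3
s_8 = Round(s_7, k_7) = 0x77E5FA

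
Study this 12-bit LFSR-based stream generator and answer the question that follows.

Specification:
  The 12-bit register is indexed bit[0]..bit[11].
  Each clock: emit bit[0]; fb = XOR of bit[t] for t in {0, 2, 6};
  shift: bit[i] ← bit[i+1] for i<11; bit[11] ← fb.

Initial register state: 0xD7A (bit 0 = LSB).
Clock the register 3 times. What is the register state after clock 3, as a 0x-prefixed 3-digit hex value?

reg_0 = 0xD7A
clock 1: out=0, reg = 0xEBD
clock 2: out=1, reg = 0x75E
clock 3: out=0, reg = 0x3AF

0x3AF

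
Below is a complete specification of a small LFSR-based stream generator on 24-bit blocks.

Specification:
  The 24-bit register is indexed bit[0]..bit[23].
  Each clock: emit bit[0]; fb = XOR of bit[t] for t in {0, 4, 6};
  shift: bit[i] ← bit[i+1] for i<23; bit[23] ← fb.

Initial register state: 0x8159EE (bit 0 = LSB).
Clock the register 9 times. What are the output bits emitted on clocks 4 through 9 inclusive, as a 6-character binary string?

101111

reg_0 = 0x8159EE
clock 1: out=0, reg = 0xC0ACF7
clock 2: out=1, reg = 0xE0567B
clock 3: out=1, reg = 0xF02B3D
clock 4: out=1, reg = 0x78159E
clock 5: out=0, reg = 0xBC0ACF
clock 6: out=1, reg = 0x5E0567
clock 7: out=1, reg = 0x2F02B3
clock 8: out=1, reg = 0x178159
clock 9: out=1, reg = 0x8BC0AC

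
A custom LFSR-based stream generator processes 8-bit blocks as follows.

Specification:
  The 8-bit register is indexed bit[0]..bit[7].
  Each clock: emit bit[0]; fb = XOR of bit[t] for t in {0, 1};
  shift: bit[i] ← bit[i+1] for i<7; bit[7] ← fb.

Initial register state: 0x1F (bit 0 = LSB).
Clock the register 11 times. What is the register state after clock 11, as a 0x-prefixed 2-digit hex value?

reg_0 = 0x1F
clock 1: out=1, reg = 0x0F
clock 2: out=1, reg = 0x07
clock 3: out=1, reg = 0x03
clock 4: out=1, reg = 0x01
clock 5: out=1, reg = 0x80
clock 6: out=0, reg = 0x40
clock 7: out=0, reg = 0x20
clock 8: out=0, reg = 0x10
clock 9: out=0, reg = 0x08
clock 10: out=0, reg = 0x04
clock 11: out=0, reg = 0x02

0x02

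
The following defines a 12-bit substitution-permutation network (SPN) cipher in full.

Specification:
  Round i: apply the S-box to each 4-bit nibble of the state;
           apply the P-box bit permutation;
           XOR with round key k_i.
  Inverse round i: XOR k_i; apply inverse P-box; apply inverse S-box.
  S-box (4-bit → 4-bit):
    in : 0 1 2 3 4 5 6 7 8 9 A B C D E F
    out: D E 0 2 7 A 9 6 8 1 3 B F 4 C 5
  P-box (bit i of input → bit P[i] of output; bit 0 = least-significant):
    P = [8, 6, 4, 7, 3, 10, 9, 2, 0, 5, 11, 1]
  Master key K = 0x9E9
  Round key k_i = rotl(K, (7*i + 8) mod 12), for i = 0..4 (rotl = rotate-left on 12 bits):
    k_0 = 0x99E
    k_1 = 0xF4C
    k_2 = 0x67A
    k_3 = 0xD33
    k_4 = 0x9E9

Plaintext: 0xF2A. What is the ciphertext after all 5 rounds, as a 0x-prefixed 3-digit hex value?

0xB44

s_0 = plaintext = 0xF2A
s_1 = Round(s_0, k_0) = 0x0DF
s_2 = Round(s_1, k_1) = 0x45F
s_3 = Round(s_2, k_2) = 0xB4F
s_4 = Round(s_3, k_3) = 0xA08
s_5 = Round(s_4, k_4) = 0xB44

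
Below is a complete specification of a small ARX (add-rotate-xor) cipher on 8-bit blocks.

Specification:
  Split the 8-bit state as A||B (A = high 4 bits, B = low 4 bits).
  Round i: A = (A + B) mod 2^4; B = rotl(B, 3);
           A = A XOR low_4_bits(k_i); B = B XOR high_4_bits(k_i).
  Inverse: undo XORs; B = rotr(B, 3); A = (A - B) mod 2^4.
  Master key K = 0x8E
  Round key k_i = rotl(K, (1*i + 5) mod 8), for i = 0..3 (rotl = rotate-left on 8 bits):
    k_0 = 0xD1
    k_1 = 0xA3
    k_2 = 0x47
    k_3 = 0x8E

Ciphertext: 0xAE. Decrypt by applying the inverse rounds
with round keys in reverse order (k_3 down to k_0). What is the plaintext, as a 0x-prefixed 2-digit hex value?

s_0 = ciphertext = 0xAE
s_1 = InvRound(s_0, k_3) = 0x8C
s_2 = InvRound(s_1, k_2) = 0xE1
s_3 = InvRound(s_2, k_1) = 0x67
s_4 = InvRound(s_3, k_0) = 0x25

0x25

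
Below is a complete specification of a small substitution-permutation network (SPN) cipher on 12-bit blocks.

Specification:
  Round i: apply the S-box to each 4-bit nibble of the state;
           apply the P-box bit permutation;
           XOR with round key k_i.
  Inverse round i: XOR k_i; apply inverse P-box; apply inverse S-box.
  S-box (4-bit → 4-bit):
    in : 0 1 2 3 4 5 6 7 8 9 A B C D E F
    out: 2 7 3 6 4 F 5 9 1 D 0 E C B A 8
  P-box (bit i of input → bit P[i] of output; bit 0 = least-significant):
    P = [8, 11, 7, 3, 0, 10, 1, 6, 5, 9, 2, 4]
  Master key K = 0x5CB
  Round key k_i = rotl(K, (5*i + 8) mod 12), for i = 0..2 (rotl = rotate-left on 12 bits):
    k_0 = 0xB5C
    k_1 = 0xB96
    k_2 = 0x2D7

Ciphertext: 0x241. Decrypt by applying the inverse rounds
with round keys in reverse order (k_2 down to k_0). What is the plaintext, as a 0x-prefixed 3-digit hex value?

0x8B9

s_0 = ciphertext = 0x241
s_1 = InvRound(s_0, k_2) = 0xC44
s_2 = InvRound(s_1, k_1) = 0xEB6
s_3 = InvRound(s_2, k_0) = 0x8B9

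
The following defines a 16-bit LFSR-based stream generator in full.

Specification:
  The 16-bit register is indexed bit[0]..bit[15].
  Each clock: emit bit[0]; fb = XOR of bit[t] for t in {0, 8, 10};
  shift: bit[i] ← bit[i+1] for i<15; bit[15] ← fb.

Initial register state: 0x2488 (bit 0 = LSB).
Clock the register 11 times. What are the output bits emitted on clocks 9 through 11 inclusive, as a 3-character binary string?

reg_0 = 0x2488
clock 1: out=0, reg = 0x9244
clock 2: out=0, reg = 0x4922
clock 3: out=0, reg = 0xA491
clock 4: out=1, reg = 0x5248
clock 5: out=0, reg = 0x2924
clock 6: out=0, reg = 0x9492
clock 7: out=0, reg = 0xCA49
clock 8: out=1, reg = 0xE524
clock 9: out=0, reg = 0x7292
clock 10: out=0, reg = 0x3949
clock 11: out=1, reg = 0x1CA4

001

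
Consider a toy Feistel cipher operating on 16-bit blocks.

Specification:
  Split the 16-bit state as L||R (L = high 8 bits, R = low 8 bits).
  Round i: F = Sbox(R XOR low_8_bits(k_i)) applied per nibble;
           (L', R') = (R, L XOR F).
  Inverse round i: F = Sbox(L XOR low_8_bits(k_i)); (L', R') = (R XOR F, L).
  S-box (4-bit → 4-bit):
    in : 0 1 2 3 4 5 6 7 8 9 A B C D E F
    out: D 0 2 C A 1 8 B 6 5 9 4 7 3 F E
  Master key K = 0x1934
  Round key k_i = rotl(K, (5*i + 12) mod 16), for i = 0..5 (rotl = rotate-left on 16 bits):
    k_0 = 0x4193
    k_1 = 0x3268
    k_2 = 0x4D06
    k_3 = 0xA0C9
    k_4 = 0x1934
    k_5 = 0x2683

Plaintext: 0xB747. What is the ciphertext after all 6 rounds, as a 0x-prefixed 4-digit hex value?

s_0 = plaintext = 0xB747
s_1 = Round(s_0, k_0) = 0x478D
s_2 = Round(s_1, k_1) = 0x8DB6
s_3 = Round(s_2, k_2) = 0xB6C0
s_4 = Round(s_3, k_3) = 0xC063
s_5 = Round(s_4, k_4) = 0x63DB
s_6 = Round(s_5, k_5) = 0xDB75

0xDB75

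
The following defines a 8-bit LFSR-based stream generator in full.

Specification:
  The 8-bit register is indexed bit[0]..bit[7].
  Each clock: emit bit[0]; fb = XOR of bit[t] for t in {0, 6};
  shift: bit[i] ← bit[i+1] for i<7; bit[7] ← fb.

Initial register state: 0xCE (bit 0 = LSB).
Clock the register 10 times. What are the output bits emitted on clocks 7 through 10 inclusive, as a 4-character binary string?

1110

reg_0 = 0xCE
clock 1: out=0, reg = 0xE7
clock 2: out=1, reg = 0x73
clock 3: out=1, reg = 0x39
clock 4: out=1, reg = 0x9C
clock 5: out=0, reg = 0x4E
clock 6: out=0, reg = 0xA7
clock 7: out=1, reg = 0xD3
clock 8: out=1, reg = 0x69
clock 9: out=1, reg = 0x34
clock 10: out=0, reg = 0x1A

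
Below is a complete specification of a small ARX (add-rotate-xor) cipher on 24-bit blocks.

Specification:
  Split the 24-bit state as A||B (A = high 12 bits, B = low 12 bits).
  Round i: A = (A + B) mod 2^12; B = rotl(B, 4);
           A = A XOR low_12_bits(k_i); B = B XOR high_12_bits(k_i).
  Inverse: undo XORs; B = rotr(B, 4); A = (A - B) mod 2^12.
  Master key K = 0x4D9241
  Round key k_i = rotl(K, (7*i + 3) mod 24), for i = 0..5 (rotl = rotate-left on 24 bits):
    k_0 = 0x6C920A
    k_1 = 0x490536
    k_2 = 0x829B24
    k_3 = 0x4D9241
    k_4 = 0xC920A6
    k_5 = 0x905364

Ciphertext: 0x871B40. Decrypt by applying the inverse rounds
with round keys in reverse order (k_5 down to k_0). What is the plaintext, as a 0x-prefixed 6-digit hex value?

s_0 = ciphertext = 0x871B40
s_1 = InvRound(s_0, k_5) = 0x5F1524
s_2 = InvRound(s_1, k_4) = 0xEBC69B
s_3 = InvRound(s_2, k_3) = 0xAD9224
s_4 = InvRound(s_3, k_2) = 0x45DDA0
s_5 = InvRound(s_4, k_1) = 0x0D8093
s_6 = InvRound(s_5, k_0) = 0x86DA65

0x86DA65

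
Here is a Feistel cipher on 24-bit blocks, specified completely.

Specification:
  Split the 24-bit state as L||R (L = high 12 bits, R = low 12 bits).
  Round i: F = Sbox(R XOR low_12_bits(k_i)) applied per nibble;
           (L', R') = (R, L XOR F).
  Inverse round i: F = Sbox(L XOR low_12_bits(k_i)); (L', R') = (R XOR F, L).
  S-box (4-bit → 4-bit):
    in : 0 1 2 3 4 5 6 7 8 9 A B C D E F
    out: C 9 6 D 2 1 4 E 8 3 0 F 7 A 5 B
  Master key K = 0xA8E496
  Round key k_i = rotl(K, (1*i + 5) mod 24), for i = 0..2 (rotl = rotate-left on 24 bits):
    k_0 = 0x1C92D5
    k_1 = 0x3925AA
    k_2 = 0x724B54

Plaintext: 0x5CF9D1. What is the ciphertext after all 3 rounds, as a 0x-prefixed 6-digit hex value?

0x2DF982

s_0 = plaintext = 0x5CF9D1
s_1 = Round(s_0, k_0) = 0x9D1A0D
s_2 = Round(s_1, k_1) = 0xA0D2DF
s_3 = Round(s_2, k_2) = 0x2DF982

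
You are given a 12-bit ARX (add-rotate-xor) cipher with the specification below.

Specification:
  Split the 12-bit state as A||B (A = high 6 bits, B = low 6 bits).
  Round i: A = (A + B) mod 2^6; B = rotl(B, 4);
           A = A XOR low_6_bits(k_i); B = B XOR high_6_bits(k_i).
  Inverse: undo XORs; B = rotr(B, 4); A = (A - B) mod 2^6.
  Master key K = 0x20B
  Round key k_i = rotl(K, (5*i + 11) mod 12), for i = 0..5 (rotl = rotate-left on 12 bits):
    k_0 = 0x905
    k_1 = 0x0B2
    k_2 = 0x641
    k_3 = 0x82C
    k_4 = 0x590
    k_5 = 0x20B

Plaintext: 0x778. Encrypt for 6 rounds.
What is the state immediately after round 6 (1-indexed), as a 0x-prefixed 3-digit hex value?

s_0 = plaintext = 0x778
s_1 = Round(s_0, k_0) = 0x42A
s_2 = Round(s_1, k_1) = 0x228
s_3 = Round(s_2, k_2) = 0xC53
s_4 = Round(s_3, k_3) = 0xA14
s_5 = Round(s_4, k_4) = 0xB13
s_6 = Round(s_5, k_5) = 0xD3C

0xD3C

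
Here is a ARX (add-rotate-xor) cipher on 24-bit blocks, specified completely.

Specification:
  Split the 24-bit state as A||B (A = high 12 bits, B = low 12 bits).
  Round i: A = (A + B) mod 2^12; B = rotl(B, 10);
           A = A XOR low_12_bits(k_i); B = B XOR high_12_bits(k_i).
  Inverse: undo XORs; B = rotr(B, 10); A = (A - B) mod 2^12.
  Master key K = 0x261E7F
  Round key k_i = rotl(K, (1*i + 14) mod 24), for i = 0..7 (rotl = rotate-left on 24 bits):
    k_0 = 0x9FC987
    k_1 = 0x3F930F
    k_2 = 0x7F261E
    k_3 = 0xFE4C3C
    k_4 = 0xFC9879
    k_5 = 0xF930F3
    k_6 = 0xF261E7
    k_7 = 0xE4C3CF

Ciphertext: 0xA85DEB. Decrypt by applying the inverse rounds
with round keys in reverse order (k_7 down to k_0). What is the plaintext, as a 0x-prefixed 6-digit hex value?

0x733E89

s_0 = ciphertext = 0xA85DEB
s_1 = InvRound(s_0, k_7) = 0xAAEE9C
s_2 = InvRound(s_1, k_6) = 0x4616E8
s_3 = InvRound(s_2, k_5) = 0xEA45EE
s_4 = InvRound(s_3, k_4) = 0xE3F89E
s_5 = InvRound(s_4, k_3) = 0x41ADE9
s_6 = InvRound(s_5, k_2) = 0x99686E
s_7 = InvRound(s_6, k_1) = 0xC3BE5E
s_8 = InvRound(s_7, k_0) = 0x733E89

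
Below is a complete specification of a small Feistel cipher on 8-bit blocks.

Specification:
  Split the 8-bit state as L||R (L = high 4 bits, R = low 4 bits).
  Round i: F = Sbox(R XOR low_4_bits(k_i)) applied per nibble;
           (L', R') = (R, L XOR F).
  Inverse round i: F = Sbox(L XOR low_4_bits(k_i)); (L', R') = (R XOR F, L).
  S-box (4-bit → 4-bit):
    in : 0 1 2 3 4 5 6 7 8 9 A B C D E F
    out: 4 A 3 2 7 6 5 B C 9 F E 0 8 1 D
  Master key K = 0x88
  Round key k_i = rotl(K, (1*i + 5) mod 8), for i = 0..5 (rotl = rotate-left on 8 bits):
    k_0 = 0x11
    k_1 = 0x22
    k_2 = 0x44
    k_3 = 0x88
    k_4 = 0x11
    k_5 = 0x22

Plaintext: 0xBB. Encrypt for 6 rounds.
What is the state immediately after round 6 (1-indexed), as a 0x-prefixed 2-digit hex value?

s_0 = plaintext = 0xBB
s_1 = Round(s_0, k_0) = 0xB4
s_2 = Round(s_1, k_1) = 0x4E
s_3 = Round(s_2, k_2) = 0xEB
s_4 = Round(s_3, k_3) = 0xBC
s_5 = Round(s_4, k_4) = 0xC3
s_6 = Round(s_5, k_5) = 0x36

0x36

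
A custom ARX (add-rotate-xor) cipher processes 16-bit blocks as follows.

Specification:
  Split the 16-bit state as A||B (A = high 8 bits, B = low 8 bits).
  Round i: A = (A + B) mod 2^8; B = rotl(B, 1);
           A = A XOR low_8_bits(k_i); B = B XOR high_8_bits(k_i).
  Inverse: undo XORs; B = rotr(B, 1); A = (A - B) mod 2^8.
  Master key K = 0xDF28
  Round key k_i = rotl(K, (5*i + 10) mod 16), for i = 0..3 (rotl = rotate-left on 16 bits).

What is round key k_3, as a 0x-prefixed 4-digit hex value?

K = 0xDF28
k_0 = rotl(K, (5*0+10) mod 16) = rotl(K, 10) = 0xA37C
k_1 = rotl(K, (5*1+10) mod 16) = rotl(K, 15) = 0x6F94
k_2 = rotl(K, (5*2+10) mod 16) = rotl(K, 4) = 0xF28D
k_3 = rotl(K, (5*3+10) mod 16) = rotl(K, 9) = 0x51BE

0x51BE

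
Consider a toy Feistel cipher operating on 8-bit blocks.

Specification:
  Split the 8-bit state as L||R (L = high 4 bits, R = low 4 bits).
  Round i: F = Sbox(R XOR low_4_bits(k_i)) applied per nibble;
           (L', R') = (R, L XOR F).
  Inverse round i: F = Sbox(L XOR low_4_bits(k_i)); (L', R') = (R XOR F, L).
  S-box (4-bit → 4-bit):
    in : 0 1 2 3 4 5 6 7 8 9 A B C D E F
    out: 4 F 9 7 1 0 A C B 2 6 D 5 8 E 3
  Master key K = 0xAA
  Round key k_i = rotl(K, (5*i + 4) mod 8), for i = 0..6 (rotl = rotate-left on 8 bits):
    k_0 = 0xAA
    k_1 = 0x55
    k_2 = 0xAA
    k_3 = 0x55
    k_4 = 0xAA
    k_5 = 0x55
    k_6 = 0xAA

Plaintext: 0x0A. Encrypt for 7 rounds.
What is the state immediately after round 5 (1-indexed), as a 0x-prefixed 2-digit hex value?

s_0 = plaintext = 0x0A
s_1 = Round(s_0, k_0) = 0xA4
s_2 = Round(s_1, k_1) = 0x45
s_3 = Round(s_2, k_2) = 0x57
s_4 = Round(s_3, k_3) = 0x7C
s_5 = Round(s_4, k_4) = 0xCD
s_6 = Round(s_5, k_5) = 0xD7
s_7 = Round(s_6, k_6) = 0x75

0xCD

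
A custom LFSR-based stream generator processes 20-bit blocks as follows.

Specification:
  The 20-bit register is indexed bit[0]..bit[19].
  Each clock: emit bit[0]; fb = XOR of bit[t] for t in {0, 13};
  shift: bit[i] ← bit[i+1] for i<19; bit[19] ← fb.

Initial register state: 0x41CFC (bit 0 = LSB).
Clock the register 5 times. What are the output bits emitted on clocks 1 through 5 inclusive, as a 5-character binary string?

reg_0 = 0x41CFC
clock 1: out=0, reg = 0x20E7E
clock 2: out=0, reg = 0x1073F
clock 3: out=1, reg = 0x8839F
clock 4: out=1, reg = 0xC41CF
clock 5: out=1, reg = 0xE20E7

00111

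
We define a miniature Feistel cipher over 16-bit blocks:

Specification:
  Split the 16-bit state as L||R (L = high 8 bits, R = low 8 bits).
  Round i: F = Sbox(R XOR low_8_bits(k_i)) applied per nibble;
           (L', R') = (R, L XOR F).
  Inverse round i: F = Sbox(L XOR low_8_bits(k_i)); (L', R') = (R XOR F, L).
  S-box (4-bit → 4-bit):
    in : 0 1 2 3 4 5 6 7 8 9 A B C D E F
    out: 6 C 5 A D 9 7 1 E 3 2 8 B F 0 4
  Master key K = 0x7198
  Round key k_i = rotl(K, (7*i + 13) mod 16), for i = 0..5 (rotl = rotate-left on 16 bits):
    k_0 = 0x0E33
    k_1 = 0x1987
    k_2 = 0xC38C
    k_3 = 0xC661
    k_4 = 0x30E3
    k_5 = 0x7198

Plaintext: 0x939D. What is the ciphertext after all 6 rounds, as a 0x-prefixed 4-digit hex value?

s_0 = plaintext = 0x939D
s_1 = Round(s_0, k_0) = 0x9DB3
s_2 = Round(s_1, k_1) = 0xB330
s_3 = Round(s_2, k_2) = 0x3038
s_4 = Round(s_3, k_3) = 0x38A3
s_5 = Round(s_4, k_4) = 0xA3EE
s_6 = Round(s_5, k_5) = 0xEEB4

0xEEB4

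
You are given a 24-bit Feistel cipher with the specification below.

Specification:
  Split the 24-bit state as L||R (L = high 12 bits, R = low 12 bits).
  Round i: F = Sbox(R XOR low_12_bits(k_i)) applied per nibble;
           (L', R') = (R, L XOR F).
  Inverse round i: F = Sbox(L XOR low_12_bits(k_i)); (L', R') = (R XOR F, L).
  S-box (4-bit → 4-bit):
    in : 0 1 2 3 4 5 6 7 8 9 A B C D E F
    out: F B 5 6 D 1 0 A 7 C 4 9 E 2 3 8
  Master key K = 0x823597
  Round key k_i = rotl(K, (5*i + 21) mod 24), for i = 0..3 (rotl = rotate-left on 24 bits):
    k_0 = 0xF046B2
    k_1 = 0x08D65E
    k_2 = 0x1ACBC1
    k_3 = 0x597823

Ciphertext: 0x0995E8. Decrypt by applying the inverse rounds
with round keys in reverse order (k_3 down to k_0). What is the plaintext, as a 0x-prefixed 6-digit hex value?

0x32366D

s_0 = ciphertext = 0x0995E8
s_1 = InvRound(s_0, k_3) = 0x27C099
s_2 = InvRound(s_1, k_2) = 0xC0B27C
s_3 = InvRound(s_2, k_1) = 0x66DC0B
s_4 = InvRound(s_3, k_0) = 0x32366D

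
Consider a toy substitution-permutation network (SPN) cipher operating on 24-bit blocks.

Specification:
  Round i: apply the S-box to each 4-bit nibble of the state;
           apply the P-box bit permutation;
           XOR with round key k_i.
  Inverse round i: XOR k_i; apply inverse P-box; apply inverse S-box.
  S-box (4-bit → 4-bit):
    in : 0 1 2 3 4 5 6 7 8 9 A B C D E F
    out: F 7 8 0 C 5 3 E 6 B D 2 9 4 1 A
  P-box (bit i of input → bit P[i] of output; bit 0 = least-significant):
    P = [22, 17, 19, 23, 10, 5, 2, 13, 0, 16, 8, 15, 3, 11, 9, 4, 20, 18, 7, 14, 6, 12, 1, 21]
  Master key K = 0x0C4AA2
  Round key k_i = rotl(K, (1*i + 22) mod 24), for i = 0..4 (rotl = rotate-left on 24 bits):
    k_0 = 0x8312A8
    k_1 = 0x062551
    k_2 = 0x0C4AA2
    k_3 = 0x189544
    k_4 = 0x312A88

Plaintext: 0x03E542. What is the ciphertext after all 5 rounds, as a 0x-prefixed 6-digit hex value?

0x431B23

s_0 = plaintext = 0x03E542
s_1 = Round(s_0, k_0) = 0x2323E7
s_2 = Round(s_1, k_1) = 0xAC2141
s_3 = Round(s_2, k_2) = 0x772BF5
s_4 = Round(s_3, k_3) = 0x75E5F6
s_5 = Round(s_4, k_4) = 0x431B23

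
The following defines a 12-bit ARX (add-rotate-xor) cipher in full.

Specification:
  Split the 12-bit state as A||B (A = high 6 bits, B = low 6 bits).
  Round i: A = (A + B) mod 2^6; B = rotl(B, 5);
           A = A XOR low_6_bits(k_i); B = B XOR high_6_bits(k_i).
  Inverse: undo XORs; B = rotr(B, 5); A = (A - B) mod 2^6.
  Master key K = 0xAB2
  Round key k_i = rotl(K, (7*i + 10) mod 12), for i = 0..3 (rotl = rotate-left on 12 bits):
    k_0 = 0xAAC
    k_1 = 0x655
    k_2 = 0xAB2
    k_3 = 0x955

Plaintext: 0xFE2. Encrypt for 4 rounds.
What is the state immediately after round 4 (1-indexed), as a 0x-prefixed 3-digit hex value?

s_0 = plaintext = 0xFE2
s_1 = Round(s_0, k_0) = 0x37B
s_2 = Round(s_1, k_1) = 0x764
s_3 = Round(s_2, k_2) = 0xCF8
s_4 = Round(s_3, k_3) = 0xFB9

0xFB9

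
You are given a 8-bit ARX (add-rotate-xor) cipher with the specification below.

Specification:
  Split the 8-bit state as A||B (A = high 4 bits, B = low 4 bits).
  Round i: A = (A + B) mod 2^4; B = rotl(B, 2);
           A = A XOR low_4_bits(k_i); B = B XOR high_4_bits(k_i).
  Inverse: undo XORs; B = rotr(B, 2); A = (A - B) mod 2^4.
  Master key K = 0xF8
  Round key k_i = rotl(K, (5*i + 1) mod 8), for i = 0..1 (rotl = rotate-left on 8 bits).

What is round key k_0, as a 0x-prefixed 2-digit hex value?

K = 0xF8
k_0 = rotl(K, (5*0+1) mod 8) = rotl(K, 1) = 0xF1

0xF1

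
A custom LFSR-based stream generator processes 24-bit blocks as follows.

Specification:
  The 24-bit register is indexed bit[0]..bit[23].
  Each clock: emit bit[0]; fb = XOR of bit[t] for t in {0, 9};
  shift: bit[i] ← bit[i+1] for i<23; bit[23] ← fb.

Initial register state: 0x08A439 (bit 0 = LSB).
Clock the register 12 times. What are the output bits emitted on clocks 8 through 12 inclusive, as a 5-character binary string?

reg_0 = 0x08A439
clock 1: out=1, reg = 0x84521C
clock 2: out=0, reg = 0xC2290E
clock 3: out=0, reg = 0x611487
clock 4: out=1, reg = 0xB08A43
clock 5: out=1, reg = 0x584521
clock 6: out=1, reg = 0xAC2290
clock 7: out=0, reg = 0xD61148
clock 8: out=0, reg = 0x6B08A4
clock 9: out=0, reg = 0x358452
clock 10: out=0, reg = 0x1AC229
clock 11: out=1, reg = 0x0D6114
clock 12: out=0, reg = 0x06B08A

00010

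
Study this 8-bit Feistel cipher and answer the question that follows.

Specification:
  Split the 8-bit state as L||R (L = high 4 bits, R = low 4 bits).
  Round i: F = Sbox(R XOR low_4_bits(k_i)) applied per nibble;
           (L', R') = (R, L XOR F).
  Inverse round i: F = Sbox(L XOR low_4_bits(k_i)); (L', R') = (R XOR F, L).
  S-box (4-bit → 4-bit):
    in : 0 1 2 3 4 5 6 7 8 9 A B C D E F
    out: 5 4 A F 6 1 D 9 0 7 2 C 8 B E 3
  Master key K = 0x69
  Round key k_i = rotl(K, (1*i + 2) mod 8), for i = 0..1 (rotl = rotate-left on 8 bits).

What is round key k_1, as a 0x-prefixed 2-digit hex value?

0x4B

K = 0x69
k_0 = rotl(K, (1*0+2) mod 8) = rotl(K, 2) = 0xA5
k_1 = rotl(K, (1*1+2) mod 8) = rotl(K, 3) = 0x4B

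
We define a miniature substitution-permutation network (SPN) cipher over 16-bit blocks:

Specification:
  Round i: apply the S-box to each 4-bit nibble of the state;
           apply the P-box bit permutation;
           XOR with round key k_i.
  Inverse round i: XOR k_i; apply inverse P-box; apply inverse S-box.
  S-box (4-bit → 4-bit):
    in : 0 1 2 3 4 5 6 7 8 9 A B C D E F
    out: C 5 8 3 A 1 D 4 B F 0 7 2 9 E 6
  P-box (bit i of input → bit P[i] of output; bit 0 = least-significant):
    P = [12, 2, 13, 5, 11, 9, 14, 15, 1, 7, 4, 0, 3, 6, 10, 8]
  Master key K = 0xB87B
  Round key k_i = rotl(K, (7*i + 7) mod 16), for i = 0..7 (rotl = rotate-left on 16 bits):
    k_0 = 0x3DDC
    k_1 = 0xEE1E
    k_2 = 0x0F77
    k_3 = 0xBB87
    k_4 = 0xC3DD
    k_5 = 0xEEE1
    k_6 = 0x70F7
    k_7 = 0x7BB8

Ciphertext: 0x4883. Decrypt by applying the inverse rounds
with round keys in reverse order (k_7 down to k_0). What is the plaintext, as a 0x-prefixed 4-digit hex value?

0x4794

s_0 = ciphertext = 0x4883
s_1 = InvRound(s_0, k_7) = 0xD6C6
s_2 = InvRound(s_1, k_6) = 0x7040
s_3 = InvRound(s_2, k_5) = 0x748D
s_4 = InvRound(s_3, k_4) = 0xE741
s_5 = InvRound(s_4, k_3) = 0xF313
s_6 = InvRound(s_5, k_2) = 0xFA69
s_7 = InvRound(s_6, k_1) = 0xF6A8
s_8 = InvRound(s_7, k_0) = 0x4794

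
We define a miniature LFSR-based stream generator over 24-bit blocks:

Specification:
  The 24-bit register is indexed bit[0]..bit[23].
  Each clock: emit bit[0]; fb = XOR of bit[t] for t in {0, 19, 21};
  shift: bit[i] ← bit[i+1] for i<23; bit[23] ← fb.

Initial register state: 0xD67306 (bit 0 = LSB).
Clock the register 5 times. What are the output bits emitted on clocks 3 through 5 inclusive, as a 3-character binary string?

100

reg_0 = 0xD67306
clock 1: out=0, reg = 0x6B3983
clock 2: out=1, reg = 0xB59CC1
clock 3: out=1, reg = 0x5ACE60
clock 4: out=0, reg = 0xAD6730
clock 5: out=0, reg = 0x56B398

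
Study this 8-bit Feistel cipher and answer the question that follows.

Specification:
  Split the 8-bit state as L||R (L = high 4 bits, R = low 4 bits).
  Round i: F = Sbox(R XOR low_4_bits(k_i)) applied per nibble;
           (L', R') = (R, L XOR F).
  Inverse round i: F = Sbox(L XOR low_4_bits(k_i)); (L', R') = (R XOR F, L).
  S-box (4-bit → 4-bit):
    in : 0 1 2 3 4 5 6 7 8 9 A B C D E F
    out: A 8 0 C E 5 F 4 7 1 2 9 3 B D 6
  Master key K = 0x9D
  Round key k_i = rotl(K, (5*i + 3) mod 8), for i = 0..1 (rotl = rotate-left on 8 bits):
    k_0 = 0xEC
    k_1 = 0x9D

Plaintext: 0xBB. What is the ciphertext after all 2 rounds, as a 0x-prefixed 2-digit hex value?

s_0 = plaintext = 0xBB
s_1 = Round(s_0, k_0) = 0xBF
s_2 = Round(s_1, k_1) = 0xFB

0xFB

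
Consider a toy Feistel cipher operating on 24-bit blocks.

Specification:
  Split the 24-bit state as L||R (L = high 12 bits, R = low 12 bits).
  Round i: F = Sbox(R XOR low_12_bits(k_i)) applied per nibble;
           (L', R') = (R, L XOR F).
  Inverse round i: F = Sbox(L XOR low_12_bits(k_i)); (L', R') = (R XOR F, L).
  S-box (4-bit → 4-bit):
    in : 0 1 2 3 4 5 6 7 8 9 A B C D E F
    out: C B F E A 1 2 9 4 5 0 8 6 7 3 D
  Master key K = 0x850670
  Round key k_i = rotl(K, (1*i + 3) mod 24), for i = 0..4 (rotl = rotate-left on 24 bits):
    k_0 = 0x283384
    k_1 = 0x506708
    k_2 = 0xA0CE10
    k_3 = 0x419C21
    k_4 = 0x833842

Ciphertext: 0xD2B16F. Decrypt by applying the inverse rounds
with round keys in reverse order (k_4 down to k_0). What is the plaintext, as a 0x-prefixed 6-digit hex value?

s_0 = ciphertext = 0xD2B16F
s_1 = InvRound(s_0, k_4) = 0x04AD2B
s_2 = InvRound(s_1, k_3) = 0xB0304A
s_3 = InvRound(s_2, k_2) = 0x1F4B03
s_4 = InvRound(s_3, k_1) = 0x9D51F4
s_5 = InvRound(s_4, k_0) = 0x1EF9D5

0x1EF9D5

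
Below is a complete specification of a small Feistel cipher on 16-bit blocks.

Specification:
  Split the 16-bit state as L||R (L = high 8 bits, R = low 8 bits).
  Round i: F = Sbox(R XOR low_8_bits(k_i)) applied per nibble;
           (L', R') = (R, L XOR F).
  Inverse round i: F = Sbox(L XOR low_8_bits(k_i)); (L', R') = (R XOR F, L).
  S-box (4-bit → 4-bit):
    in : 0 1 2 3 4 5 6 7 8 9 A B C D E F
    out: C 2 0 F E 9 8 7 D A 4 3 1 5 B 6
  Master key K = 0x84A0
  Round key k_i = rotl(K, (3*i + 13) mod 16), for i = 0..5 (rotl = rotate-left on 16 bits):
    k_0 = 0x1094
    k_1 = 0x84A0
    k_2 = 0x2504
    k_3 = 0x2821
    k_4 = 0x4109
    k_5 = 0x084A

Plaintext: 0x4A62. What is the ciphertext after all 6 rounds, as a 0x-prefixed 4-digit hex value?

0xF774

s_0 = plaintext = 0x4A62
s_1 = Round(s_0, k_0) = 0x6222
s_2 = Round(s_1, k_1) = 0x22B2
s_3 = Round(s_2, k_2) = 0xB21A
s_4 = Round(s_3, k_3) = 0x1A41
s_5 = Round(s_4, k_4) = 0x41F7
s_6 = Round(s_5, k_5) = 0xF774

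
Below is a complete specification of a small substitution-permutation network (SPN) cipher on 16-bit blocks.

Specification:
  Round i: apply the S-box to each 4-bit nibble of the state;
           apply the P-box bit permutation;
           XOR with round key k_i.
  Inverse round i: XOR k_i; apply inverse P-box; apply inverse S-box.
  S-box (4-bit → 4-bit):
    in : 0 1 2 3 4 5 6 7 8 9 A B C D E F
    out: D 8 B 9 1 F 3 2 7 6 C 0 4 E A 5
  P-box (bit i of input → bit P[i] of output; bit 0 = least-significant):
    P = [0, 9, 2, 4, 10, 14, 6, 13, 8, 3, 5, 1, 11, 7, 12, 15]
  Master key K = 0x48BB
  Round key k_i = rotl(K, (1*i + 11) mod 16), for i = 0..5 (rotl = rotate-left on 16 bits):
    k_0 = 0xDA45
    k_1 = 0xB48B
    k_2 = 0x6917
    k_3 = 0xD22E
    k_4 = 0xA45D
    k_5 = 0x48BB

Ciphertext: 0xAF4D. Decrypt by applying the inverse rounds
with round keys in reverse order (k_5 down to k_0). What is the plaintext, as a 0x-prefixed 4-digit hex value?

0xB0B1

s_0 = ciphertext = 0xAF4D
s_1 = InvRound(s_0, k_5) = 0xE05D
s_2 = InvRound(s_1, k_4) = 0xBB6B
s_3 = InvRound(s_2, k_3) = 0x44DF
s_4 = InvRound(s_3, k_2) = 0x660B
s_5 = InvRound(s_4, k_1) = 0xDB77
s_6 = InvRound(s_5, k_0) = 0xB0B1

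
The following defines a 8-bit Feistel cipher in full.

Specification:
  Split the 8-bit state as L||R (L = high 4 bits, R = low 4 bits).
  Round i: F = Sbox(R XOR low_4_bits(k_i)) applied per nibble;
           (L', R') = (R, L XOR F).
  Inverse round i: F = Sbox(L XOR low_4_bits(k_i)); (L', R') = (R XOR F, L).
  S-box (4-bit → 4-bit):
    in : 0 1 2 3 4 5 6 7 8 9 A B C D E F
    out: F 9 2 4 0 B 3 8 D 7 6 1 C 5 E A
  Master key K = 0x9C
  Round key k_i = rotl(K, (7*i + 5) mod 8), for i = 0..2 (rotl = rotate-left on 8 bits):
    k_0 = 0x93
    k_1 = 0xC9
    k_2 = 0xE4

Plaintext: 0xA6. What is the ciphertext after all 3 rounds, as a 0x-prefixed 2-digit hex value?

0xBB

s_0 = plaintext = 0xA6
s_1 = Round(s_0, k_0) = 0x61
s_2 = Round(s_1, k_1) = 0x1B
s_3 = Round(s_2, k_2) = 0xBB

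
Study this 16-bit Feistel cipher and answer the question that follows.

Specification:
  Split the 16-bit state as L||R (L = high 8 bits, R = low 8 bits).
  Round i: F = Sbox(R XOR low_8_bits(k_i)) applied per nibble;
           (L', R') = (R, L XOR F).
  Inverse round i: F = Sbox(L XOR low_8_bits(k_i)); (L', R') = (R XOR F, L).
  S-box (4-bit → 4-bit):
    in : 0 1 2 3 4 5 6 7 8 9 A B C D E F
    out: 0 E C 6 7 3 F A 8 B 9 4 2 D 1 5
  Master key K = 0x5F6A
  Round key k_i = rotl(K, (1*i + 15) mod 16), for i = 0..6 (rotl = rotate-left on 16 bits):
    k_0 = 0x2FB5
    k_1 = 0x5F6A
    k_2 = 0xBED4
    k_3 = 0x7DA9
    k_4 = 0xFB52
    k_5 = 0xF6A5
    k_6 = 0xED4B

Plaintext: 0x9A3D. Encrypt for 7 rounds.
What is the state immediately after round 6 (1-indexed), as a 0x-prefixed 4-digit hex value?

s_0 = plaintext = 0x9A3D
s_1 = Round(s_0, k_0) = 0x3D12
s_2 = Round(s_1, k_1) = 0x1295
s_3 = Round(s_2, k_2) = 0x956C
s_4 = Round(s_3, k_3) = 0x6CB6
s_5 = Round(s_4, k_4) = 0xB67B
s_6 = Round(s_5, k_5) = 0x7B67
s_7 = Round(s_6, k_6) = 0x67B9

0x7B67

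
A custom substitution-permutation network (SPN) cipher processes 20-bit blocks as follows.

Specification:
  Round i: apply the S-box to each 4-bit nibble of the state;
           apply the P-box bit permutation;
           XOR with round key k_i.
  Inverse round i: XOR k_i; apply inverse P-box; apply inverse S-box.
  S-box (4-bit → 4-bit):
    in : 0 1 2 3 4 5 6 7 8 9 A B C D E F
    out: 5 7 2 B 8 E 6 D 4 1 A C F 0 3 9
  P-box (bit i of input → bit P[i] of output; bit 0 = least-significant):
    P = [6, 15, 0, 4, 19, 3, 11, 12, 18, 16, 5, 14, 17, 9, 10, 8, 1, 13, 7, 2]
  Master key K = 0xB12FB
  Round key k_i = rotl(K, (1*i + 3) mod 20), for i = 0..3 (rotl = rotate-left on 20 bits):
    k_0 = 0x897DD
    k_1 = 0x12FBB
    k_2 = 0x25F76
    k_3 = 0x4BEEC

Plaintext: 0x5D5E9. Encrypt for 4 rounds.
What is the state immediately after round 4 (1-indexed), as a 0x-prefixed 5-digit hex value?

s_0 = plaintext = 0x5D5E9
s_1 = Round(s_0, k_0) = 0x1F731
s_2 = Round(s_1, k_1) = 0xFDE50
s_3 = Round(s_2, k_2) = 0x74739
s_4 = Round(s_3, k_3) = 0x8EF02

0x8EF02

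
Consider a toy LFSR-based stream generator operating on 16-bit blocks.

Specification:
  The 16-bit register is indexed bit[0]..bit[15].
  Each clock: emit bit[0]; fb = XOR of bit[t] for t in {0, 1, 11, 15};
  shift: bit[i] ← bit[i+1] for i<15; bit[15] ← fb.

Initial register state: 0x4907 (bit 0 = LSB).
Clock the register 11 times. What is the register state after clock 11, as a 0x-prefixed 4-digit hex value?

reg_0 = 0x4907
clock 1: out=1, reg = 0xA483
clock 2: out=1, reg = 0xD241
clock 3: out=1, reg = 0x6920
clock 4: out=0, reg = 0xB490
clock 5: out=0, reg = 0xDA48
clock 6: out=0, reg = 0x6D24
clock 7: out=0, reg = 0xB692
clock 8: out=0, reg = 0x5B49
clock 9: out=1, reg = 0x2DA4
clock 10: out=0, reg = 0x96D2
clock 11: out=0, reg = 0x4B69

0x4B69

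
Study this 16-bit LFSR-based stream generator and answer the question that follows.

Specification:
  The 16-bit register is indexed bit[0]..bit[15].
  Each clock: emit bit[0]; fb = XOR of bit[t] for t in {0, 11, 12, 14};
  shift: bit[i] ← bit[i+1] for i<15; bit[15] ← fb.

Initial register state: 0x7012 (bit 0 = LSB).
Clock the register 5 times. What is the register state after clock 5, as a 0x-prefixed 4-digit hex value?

reg_0 = 0x7012
clock 1: out=0, reg = 0x3809
clock 2: out=1, reg = 0x9C04
clock 3: out=0, reg = 0x4E02
clock 4: out=0, reg = 0x2701
clock 5: out=1, reg = 0x9380

0x9380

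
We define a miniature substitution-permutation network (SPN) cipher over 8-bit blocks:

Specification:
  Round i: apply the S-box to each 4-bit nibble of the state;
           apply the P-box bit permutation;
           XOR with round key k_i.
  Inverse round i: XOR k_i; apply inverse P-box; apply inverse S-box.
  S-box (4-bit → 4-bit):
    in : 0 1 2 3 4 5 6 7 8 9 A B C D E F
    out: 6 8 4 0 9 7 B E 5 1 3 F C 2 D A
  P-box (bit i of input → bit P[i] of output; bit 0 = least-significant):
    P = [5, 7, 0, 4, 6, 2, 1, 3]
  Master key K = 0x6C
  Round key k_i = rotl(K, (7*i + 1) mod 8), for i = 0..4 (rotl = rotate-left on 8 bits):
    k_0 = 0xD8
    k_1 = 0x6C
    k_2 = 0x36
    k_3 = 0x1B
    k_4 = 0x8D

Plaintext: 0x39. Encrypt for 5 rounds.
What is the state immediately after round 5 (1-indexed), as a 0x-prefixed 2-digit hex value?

0x71

s_0 = plaintext = 0x39
s_1 = Round(s_0, k_0) = 0xF8
s_2 = Round(s_1, k_1) = 0x41
s_3 = Round(s_2, k_2) = 0x6E
s_4 = Round(s_3, k_3) = 0x66
s_5 = Round(s_4, k_4) = 0x71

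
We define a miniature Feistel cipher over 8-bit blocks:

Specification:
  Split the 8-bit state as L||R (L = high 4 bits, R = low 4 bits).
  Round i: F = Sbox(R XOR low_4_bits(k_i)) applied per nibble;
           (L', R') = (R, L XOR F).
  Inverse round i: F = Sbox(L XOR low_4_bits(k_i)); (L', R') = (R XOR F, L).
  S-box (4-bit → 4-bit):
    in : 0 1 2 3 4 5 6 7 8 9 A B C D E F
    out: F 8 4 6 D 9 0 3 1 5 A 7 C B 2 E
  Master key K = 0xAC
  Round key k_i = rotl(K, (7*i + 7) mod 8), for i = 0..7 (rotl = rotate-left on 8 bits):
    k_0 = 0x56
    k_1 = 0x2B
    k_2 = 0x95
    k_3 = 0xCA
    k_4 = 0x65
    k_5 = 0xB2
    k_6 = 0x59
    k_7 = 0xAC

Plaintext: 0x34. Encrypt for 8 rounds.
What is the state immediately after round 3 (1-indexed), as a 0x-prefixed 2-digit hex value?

0x8C

s_0 = plaintext = 0x34
s_1 = Round(s_0, k_0) = 0x47
s_2 = Round(s_1, k_1) = 0x78
s_3 = Round(s_2, k_2) = 0x8C
s_4 = Round(s_3, k_3) = 0xC8
s_5 = Round(s_4, k_4) = 0x87
s_6 = Round(s_5, k_5) = 0x71
s_7 = Round(s_6, k_6) = 0x16
s_8 = Round(s_7, k_7) = 0x6B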